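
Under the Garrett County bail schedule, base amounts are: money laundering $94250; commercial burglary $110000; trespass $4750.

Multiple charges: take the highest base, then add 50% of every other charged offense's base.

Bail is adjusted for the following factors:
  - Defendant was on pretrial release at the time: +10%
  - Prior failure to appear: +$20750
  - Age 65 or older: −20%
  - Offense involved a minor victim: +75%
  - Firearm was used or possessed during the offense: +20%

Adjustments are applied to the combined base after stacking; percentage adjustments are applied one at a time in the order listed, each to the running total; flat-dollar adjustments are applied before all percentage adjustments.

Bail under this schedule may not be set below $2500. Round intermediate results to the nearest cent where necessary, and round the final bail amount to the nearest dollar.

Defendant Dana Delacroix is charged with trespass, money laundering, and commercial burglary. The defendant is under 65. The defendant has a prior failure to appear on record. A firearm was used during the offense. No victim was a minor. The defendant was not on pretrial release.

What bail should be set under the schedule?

Base amounts from the schedule: trespass $4750; money laundering $94250; commercial burglary $110000.
Stacking rule: highest base plus 50% of each additional charge. Highest is commercial burglary at $110000. Additional: $4750 × 50% = $2375; $94250 × 50% = $47125. Combined base = $110000 + $49500 = $159500.
Prior failure to appear (+$20750 flat): $159500 + $20750 = $180250.
Firearm was used or possessed during the offense (+20%): $180250 × 1.2 = $216300.
$216300 is at or above the $2500 minimum.

$216300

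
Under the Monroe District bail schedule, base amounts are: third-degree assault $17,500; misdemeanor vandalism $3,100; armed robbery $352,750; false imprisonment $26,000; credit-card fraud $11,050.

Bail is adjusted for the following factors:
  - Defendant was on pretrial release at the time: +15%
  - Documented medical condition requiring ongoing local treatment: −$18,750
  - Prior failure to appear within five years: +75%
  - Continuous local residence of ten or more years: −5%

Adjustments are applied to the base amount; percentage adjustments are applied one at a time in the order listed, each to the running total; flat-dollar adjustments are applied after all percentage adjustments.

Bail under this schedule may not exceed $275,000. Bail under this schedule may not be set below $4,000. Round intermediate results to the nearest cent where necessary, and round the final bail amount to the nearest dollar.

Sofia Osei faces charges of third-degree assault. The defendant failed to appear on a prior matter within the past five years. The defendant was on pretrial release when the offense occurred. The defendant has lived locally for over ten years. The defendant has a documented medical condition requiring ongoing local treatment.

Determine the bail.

$14,708

Base amounts from the schedule: third-degree assault $17,500.
Single charge. Combined base = $17,500.
Defendant was on pretrial release at the time (+15%): $17,500 × 1.15 = $20,125.
Prior failure to appear within five years (+75%): $20,125 × 1.75 = $35,218.75.
Continuous local residence of ten or more years (−5%): $35,218.75 × 0.95 = $33,457.81.
Documented medical condition requiring ongoing local treatment (−$18,750 flat): $33,457.81 − $18,750 = $14,707.81.
$14,707.81 is within the $275,000 maximum.
$14,707.81 is at or above the $4,000 minimum.
Rounded to the nearest dollar: $14,708.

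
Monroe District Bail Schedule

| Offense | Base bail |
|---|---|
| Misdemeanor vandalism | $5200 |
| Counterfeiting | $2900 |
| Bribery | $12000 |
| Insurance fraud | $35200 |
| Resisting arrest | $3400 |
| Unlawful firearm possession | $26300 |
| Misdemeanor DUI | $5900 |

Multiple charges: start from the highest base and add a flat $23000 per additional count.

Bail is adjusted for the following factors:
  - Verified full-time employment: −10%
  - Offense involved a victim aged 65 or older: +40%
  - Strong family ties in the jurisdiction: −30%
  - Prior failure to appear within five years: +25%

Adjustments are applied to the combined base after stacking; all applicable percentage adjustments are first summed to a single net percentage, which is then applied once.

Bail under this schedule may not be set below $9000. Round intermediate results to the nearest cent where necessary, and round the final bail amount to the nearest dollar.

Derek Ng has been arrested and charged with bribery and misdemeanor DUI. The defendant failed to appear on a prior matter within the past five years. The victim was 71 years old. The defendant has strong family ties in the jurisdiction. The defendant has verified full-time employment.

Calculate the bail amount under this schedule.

$43750

Base amounts from the schedule: bribery $12000; misdemeanor DUI $5900.
Stacking rule: highest base plus $23000 per additional charge. Highest is bribery at $12000; 1 additional charge → +$23000. Combined base = $35000.
Net percentage adjustment: −10% +40% −30% +25% = +25%. $35000 × 1.25 = $43750.
$43750 is at or above the $9000 minimum.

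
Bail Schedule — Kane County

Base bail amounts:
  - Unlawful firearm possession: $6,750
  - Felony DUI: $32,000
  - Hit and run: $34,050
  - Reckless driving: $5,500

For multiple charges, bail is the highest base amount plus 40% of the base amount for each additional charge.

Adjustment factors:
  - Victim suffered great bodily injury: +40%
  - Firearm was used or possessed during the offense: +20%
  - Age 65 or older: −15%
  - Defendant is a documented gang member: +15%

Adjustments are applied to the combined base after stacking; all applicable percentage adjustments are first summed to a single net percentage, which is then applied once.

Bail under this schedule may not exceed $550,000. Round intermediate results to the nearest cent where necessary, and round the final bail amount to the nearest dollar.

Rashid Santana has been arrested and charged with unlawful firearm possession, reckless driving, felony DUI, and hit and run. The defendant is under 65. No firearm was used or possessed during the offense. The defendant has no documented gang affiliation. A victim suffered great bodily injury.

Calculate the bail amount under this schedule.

Base amounts from the schedule: unlawful firearm possession $6,750; reckless driving $5,500; felony DUI $32,000; hit and run $34,050.
Stacking rule: highest base plus 40% of each additional charge. Highest is hit and run at $34,050. Additional: $6,750 × 40% = $2,700; $5,500 × 40% = $2,200; $32,000 × 40% = $12,800. Combined base = $34,050 + $17,700 = $51,750.
Victim suffered great bodily injury (+40%): $51,750 × 1.4 = $72,450.
$72,450 is within the $550,000 maximum.

$72,450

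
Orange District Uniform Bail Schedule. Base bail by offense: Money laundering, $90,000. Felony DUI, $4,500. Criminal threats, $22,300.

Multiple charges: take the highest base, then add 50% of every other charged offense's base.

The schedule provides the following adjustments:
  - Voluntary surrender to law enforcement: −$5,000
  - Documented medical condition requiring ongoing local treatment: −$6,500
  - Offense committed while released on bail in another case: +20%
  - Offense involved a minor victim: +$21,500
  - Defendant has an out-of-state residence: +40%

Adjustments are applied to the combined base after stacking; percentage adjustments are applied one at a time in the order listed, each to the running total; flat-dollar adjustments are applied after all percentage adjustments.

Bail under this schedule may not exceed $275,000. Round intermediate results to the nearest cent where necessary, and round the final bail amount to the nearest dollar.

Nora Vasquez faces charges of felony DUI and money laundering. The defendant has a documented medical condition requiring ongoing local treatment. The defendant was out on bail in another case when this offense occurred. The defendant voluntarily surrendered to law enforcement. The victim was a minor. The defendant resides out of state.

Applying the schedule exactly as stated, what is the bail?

$164,980

Base amounts from the schedule: felony DUI $4,500; money laundering $90,000.
Stacking rule: highest base plus 50% of each additional charge. Highest is money laundering at $90,000. Additional: $4,500 × 50% = $2,250. Combined base = $90,000 + $2,250 = $92,250.
Offense committed while released on bail in another case (+20%): $92,250 × 1.2 = $110,700.
Defendant has an out-of-state residence (+40%): $110,700 × 1.4 = $154,980.
Voluntary surrender to law enforcement (−$5,000 flat): $154,980 − $5,000 = $149,980.
Documented medical condition requiring ongoing local treatment (−$6,500 flat): $149,980 − $6,500 = $143,480.
Offense involved a minor victim (+$21,500 flat): $143,480 + $21,500 = $164,980.
$164,980 is within the $275,000 maximum.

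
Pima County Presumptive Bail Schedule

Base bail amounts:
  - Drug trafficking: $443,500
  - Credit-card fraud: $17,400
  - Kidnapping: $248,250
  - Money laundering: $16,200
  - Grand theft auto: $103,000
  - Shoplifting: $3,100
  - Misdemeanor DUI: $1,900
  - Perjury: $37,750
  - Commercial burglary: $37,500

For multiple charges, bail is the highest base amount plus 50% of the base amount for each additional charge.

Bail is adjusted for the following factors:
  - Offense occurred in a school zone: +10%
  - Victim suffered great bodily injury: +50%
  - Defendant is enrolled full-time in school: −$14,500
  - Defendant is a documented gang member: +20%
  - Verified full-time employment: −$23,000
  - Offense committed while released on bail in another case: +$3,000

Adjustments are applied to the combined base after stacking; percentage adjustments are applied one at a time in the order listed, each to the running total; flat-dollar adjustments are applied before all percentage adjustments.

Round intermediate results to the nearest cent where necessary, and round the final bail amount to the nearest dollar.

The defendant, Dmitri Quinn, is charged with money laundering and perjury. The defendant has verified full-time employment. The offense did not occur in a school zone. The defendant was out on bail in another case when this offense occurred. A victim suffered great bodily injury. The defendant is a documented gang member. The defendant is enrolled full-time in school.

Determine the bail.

Base amounts from the schedule: money laundering $16,200; perjury $37,750.
Stacking rule: highest base plus 50% of each additional charge. Highest is perjury at $37,750. Additional: $16,200 × 50% = $8,100. Combined base = $37,750 + $8,100 = $45,850.
Defendant is enrolled full-time in school (−$14,500 flat): $45,850 − $14,500 = $31,350.
Verified full-time employment (−$23,000 flat): $31,350 − $23,000 = $8,350.
Offense committed while released on bail in another case (+$3,000 flat): $8,350 + $3,000 = $11,350.
Victim suffered great bodily injury (+50%): $11,350 × 1.5 = $17,025.
Defendant is a documented gang member (+20%): $17,025 × 1.2 = $20,430.

$20,430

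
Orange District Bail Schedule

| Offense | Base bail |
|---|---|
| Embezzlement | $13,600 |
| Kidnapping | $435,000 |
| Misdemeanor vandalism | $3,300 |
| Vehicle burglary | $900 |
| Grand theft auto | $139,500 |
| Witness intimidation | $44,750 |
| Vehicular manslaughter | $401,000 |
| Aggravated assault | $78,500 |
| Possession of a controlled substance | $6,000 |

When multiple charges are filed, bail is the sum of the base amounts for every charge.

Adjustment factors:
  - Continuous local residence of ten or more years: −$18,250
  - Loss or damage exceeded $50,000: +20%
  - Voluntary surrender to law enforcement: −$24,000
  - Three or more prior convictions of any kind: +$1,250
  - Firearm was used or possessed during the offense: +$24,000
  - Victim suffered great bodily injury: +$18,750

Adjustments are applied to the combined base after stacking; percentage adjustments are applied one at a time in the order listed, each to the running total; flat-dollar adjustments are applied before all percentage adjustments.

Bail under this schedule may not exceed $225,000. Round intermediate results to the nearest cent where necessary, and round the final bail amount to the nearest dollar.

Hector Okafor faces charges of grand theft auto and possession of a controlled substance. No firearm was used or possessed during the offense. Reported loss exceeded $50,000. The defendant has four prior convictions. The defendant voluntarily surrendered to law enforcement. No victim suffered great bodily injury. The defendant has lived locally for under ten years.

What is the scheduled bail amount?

Base amounts from the schedule: grand theft auto $139,500; possession of a controlled substance $6,000.
Stacking rule: sum of all bases. $139,500 + $6,000 = $145,500.
Voluntary surrender to law enforcement (−$24,000 flat): $145,500 − $24,000 = $121,500.
Three or more prior convictions of any kind (+$1,250 flat): $121,500 + $1,250 = $122,750.
Loss or damage exceeded $50,000 (+20%): $122,750 × 1.2 = $147,300.
$147,300 is within the $225,000 maximum.

$147,300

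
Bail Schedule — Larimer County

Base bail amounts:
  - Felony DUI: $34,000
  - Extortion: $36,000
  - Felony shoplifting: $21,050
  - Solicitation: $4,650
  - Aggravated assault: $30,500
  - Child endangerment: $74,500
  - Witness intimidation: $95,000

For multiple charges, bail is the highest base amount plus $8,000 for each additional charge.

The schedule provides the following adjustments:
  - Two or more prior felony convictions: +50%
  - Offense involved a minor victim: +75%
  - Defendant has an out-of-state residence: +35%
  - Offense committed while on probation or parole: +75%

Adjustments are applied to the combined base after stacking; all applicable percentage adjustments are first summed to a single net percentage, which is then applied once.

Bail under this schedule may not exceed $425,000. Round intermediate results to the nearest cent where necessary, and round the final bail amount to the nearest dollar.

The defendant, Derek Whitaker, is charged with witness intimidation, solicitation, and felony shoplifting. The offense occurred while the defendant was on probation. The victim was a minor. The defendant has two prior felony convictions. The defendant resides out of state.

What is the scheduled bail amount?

$371,850

Base amounts from the schedule: witness intimidation $95,000; solicitation $4,650; felony shoplifting $21,050.
Stacking rule: highest base plus $8,000 per additional charge. Highest is witness intimidation at $95,000; 2 additional charges → +$16,000. Combined base = $111,000.
Net percentage adjustment: +50% +75% +35% +75% = +235%. $111,000 × 3.35 = $371,850.
$371,850 is within the $425,000 maximum.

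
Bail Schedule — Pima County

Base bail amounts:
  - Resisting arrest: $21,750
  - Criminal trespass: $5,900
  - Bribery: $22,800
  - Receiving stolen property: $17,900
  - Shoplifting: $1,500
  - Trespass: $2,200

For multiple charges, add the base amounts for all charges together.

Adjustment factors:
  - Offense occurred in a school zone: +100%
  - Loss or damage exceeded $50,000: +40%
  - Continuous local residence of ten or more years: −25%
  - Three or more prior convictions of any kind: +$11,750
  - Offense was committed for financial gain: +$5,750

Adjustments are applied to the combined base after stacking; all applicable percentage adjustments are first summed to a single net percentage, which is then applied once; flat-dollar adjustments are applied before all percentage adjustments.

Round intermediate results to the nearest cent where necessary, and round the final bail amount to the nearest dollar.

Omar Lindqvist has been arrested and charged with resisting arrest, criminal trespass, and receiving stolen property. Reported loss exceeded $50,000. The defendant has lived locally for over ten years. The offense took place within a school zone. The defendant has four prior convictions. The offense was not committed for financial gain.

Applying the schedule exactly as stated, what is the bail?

Base amounts from the schedule: resisting arrest $21,750; criminal trespass $5,900; receiving stolen property $17,900.
Stacking rule: sum of all bases. $21,750 + $5,900 + $17,900 = $45,550.
Three or more prior convictions of any kind (+$11,750 flat): $45,550 + $11,750 = $57,300.
Net percentage adjustment: +100% +40% −25% = +115%. $57,300 × 2.15 = $123,195.

$123,195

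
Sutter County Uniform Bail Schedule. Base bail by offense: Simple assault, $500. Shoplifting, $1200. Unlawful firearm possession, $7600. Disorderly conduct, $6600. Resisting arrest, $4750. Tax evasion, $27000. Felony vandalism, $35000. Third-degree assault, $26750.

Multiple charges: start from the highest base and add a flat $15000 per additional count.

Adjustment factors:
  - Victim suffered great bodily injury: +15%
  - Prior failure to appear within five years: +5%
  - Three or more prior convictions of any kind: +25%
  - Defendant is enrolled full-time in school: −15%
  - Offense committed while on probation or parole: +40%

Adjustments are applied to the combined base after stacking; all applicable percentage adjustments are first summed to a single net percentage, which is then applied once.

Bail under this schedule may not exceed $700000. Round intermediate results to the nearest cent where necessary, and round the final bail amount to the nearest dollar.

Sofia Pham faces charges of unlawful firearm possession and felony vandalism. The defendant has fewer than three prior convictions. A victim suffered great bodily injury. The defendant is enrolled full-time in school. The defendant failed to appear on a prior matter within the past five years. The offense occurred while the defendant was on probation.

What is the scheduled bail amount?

Base amounts from the schedule: unlawful firearm possession $7600; felony vandalism $35000.
Stacking rule: highest base plus $15000 per additional charge. Highest is felony vandalism at $35000; 1 additional charge → +$15000. Combined base = $50000.
Net percentage adjustment: +15% +5% −15% +40% = +45%. $50000 × 1.45 = $72500.
$72500 is within the $700000 maximum.

$72500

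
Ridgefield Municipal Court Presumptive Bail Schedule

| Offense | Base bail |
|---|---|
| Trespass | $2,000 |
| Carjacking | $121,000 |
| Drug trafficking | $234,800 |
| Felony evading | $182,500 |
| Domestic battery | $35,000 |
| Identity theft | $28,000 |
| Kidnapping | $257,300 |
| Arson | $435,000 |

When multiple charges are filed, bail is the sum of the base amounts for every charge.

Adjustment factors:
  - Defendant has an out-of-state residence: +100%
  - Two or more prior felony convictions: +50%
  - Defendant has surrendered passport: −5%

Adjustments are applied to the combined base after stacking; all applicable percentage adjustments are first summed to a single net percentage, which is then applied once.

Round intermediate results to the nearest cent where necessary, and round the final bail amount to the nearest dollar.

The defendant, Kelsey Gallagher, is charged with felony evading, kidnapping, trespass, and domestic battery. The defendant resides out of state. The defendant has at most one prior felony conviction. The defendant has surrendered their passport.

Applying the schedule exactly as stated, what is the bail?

$929,760

Base amounts from the schedule: felony evading $182,500; kidnapping $257,300; trespass $2,000; domestic battery $35,000.
Stacking rule: sum of all bases. $182,500 + $257,300 + $2,000 + $35,000 = $476,800.
Net percentage adjustment: +100% −5% = +95%. $476,800 × 1.95 = $929,760.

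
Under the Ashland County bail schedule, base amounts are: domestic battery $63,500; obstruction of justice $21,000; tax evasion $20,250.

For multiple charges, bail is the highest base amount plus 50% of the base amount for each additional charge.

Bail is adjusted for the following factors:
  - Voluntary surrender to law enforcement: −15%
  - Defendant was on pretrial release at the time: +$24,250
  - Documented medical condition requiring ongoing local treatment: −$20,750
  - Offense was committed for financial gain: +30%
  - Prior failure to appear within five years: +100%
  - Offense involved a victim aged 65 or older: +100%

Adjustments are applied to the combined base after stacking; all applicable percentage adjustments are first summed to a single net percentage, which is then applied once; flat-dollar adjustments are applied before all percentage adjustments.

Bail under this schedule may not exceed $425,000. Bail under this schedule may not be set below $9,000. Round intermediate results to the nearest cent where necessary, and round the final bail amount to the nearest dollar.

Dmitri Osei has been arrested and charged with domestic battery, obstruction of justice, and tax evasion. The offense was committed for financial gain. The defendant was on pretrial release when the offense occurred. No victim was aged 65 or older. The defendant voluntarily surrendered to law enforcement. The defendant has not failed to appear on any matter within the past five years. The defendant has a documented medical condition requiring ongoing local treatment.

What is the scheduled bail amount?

Base amounts from the schedule: domestic battery $63,500; obstruction of justice $21,000; tax evasion $20,250.
Stacking rule: highest base plus 50% of each additional charge. Highest is domestic battery at $63,500. Additional: $21,000 × 50% = $10,500; $20,250 × 50% = $10,125. Combined base = $63,500 + $20,625 = $84,125.
Defendant was on pretrial release at the time (+$24,250 flat): $84,125 + $24,250 = $108,375.
Documented medical condition requiring ongoing local treatment (−$20,750 flat): $108,375 − $20,750 = $87,625.
Net percentage adjustment: −15% +30% = +15%. $87,625 × 1.15 = $100,768.75.
$100,768.75 is within the $425,000 maximum.
$100,768.75 is at or above the $9,000 minimum.
Rounded to the nearest dollar: $100,769.

$100,769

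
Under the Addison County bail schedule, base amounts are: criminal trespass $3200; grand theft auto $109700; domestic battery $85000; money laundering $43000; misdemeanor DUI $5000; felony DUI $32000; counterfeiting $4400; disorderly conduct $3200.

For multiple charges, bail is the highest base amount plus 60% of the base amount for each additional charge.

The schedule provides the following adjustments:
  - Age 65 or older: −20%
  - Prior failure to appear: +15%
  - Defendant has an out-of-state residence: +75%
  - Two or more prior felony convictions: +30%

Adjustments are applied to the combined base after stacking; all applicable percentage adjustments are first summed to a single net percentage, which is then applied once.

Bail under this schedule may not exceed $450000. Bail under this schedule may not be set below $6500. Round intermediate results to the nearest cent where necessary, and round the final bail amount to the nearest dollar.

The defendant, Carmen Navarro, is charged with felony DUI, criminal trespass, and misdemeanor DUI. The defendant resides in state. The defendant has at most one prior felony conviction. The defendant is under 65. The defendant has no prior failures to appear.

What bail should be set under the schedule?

$36920

Base amounts from the schedule: felony DUI $32000; criminal trespass $3200; misdemeanor DUI $5000.
Stacking rule: highest base plus 60% of each additional charge. Highest is felony DUI at $32000. Additional: $3200 × 60% = $1920; $5000 × 60% = $3000. Combined base = $32000 + $4920 = $36920.
No adjustment factors apply to this defendant.
$36920 is within the $450000 maximum.
$36920 is at or above the $6500 minimum.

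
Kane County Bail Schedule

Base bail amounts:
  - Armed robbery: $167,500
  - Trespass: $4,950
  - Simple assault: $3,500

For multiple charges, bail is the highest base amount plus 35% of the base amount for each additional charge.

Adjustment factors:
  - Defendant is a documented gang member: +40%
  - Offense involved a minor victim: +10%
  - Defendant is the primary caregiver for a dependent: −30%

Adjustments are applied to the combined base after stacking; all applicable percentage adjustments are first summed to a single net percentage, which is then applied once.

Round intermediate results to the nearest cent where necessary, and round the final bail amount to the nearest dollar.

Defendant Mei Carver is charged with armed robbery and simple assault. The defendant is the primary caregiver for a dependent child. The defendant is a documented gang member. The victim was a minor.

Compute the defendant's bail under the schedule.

Base amounts from the schedule: armed robbery $167,500; simple assault $3,500.
Stacking rule: highest base plus 35% of each additional charge. Highest is armed robbery at $167,500. Additional: $3,500 × 35% = $1,225. Combined base = $167,500 + $1,225 = $168,725.
Net percentage adjustment: +40% +10% −30% = +20%. $168,725 × 1.2 = $202,470.

$202,470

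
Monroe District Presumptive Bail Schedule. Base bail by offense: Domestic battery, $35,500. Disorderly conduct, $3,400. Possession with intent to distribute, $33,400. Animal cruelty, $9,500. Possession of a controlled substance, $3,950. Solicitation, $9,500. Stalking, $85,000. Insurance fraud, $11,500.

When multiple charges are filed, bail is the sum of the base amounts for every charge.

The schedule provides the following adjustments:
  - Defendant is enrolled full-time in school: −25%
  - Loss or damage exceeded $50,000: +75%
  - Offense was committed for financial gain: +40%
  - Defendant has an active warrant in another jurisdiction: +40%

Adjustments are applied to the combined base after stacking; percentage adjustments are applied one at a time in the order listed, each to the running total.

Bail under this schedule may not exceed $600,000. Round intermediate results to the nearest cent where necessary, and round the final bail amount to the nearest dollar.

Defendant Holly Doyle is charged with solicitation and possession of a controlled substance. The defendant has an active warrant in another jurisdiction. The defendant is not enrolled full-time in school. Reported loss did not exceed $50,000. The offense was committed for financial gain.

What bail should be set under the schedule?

$26,362

Base amounts from the schedule: solicitation $9,500; possession of a controlled substance $3,950.
Stacking rule: sum of all bases. $9,500 + $3,950 = $13,450.
Offense was committed for financial gain (+40%): $13,450 × 1.4 = $18,830.
Defendant has an active warrant in another jurisdiction (+40%): $18,830 × 1.4 = $26,362.
$26,362 is within the $600,000 maximum.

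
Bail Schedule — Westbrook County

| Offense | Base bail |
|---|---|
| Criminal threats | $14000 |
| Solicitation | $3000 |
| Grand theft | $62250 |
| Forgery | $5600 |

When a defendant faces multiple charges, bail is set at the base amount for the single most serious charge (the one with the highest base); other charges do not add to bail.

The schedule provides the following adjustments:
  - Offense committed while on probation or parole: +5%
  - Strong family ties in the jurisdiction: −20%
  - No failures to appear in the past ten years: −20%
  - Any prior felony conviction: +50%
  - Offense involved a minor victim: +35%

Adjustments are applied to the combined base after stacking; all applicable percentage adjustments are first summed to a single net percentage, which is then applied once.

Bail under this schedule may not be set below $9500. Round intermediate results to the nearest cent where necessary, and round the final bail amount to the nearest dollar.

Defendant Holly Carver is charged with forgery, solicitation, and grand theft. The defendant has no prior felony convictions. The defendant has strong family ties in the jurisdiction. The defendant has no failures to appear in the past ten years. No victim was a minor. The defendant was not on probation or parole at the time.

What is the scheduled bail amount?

Base amounts from the schedule: forgery $5600; solicitation $3000; grand theft $62250.
Stacking rule: use the highest base only. Highest is grand theft at $62250. Combined base = $62250.
Net percentage adjustment: −20% −20% = −40%. $62250 × 0.6 = $37350.
$37350 is at or above the $9500 minimum.

$37350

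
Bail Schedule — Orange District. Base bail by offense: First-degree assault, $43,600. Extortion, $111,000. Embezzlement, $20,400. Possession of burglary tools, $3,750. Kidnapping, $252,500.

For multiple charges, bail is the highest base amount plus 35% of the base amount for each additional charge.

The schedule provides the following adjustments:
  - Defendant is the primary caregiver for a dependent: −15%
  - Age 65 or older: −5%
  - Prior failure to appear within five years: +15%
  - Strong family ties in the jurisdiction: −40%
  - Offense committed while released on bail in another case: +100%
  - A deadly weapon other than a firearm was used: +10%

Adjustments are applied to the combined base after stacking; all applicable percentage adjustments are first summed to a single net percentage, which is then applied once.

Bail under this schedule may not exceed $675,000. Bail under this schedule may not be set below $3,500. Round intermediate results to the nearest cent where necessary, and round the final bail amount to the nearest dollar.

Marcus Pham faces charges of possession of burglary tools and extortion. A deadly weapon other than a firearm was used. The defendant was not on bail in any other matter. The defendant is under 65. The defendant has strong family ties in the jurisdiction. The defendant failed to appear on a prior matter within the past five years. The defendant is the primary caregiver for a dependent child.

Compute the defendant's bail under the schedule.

$78,619

Base amounts from the schedule: possession of burglary tools $3,750; extortion $111,000.
Stacking rule: highest base plus 35% of each additional charge. Highest is extortion at $111,000. Additional: $3,750 × 35% = $1,312.50. Combined base = $111,000 + $1,312.50 = $112,312.50.
Net percentage adjustment: −15% +15% −40% +10% = −30%. $112,312.50 × 0.7 = $78,618.75.
$78,618.75 is within the $675,000 maximum.
$78,618.75 is at or above the $3,500 minimum.
Rounded to the nearest dollar: $78,619.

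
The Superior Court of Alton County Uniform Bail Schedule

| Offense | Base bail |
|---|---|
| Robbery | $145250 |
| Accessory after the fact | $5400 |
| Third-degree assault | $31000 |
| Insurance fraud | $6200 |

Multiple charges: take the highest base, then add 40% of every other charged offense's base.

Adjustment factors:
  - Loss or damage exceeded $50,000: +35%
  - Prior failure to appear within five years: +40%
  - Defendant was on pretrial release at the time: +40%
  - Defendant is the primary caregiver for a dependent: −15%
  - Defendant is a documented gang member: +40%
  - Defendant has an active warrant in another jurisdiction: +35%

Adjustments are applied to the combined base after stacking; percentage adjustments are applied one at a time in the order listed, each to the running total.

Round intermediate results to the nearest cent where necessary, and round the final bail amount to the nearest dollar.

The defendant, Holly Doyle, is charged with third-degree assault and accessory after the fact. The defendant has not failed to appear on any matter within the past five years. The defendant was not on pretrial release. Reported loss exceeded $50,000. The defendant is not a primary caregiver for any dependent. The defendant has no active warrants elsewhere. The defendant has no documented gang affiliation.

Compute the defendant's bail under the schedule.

Base amounts from the schedule: third-degree assault $31000; accessory after the fact $5400.
Stacking rule: highest base plus 40% of each additional charge. Highest is third-degree assault at $31000. Additional: $5400 × 40% = $2160. Combined base = $31000 + $2160 = $33160.
Loss or damage exceeded $50,000 (+35%): $33160 × 1.35 = $44766.

$44766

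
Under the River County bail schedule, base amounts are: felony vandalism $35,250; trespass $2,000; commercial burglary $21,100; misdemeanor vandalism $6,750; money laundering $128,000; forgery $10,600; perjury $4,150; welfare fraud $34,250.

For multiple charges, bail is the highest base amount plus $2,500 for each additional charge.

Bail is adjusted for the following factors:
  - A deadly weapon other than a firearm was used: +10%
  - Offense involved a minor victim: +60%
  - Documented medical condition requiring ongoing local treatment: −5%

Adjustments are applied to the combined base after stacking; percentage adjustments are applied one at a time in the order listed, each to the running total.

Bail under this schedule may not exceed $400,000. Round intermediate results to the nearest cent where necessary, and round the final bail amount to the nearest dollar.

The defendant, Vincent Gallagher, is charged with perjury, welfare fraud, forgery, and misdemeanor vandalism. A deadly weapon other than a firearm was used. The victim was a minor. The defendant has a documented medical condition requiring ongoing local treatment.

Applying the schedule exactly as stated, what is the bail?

$69,806

Base amounts from the schedule: perjury $4,150; welfare fraud $34,250; forgery $10,600; misdemeanor vandalism $6,750.
Stacking rule: highest base plus $2,500 per additional charge. Highest is welfare fraud at $34,250; 3 additional charges → +$7,500. Combined base = $41,750.
A deadly weapon other than a firearm was used (+10%): $41,750 × 1.1 = $45,925.
Offense involved a minor victim (+60%): $45,925 × 1.6 = $73,480.
Documented medical condition requiring ongoing local treatment (−5%): $73,480 × 0.95 = $69,806.
$69,806 is within the $400,000 maximum.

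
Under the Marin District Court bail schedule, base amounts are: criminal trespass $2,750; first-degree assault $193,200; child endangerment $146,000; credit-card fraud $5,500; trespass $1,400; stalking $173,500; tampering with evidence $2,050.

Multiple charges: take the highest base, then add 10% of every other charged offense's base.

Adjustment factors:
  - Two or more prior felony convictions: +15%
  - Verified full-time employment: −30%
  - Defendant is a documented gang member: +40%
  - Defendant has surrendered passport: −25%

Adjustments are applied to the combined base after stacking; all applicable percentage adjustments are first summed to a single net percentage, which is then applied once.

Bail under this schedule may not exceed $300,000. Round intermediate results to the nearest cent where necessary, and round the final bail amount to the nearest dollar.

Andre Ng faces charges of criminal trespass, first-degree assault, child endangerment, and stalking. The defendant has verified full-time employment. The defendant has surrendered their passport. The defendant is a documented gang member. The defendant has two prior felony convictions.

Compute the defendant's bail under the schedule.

$225,425

Base amounts from the schedule: criminal trespass $2,750; first-degree assault $193,200; child endangerment $146,000; stalking $173,500.
Stacking rule: highest base plus 10% of each additional charge. Highest is first-degree assault at $193,200. Additional: $2,750 × 10% = $275; $146,000 × 10% = $14,600; $173,500 × 10% = $17,350. Combined base = $193,200 + $32,225 = $225,425.
Net percentage adjustment: +15% −30% +40% −25% = +0%. $225,425 × 1 = $225,425.
$225,425 is within the $300,000 maximum.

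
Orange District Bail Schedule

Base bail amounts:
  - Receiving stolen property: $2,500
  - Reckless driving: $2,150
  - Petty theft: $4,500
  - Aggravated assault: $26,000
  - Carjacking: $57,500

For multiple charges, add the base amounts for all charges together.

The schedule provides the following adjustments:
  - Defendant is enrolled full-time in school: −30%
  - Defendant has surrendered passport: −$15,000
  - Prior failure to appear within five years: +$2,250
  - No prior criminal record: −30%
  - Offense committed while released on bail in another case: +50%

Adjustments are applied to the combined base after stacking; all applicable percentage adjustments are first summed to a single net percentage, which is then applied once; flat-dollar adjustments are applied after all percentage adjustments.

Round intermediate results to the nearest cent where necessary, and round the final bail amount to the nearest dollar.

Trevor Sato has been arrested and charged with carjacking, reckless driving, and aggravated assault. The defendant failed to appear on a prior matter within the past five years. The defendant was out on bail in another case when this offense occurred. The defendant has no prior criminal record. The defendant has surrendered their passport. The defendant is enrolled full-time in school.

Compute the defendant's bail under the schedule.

$64,335

Base amounts from the schedule: carjacking $57,500; reckless driving $2,150; aggravated assault $26,000.
Stacking rule: sum of all bases. $57,500 + $2,150 + $26,000 = $85,650.
Net percentage adjustment: −30% −30% +50% = −10%. $85,650 × 0.9 = $77,085.
Defendant has surrendered passport (−$15,000 flat): $77,085 − $15,000 = $62,085.
Prior failure to appear within five years (+$2,250 flat): $62,085 + $2,250 = $64,335.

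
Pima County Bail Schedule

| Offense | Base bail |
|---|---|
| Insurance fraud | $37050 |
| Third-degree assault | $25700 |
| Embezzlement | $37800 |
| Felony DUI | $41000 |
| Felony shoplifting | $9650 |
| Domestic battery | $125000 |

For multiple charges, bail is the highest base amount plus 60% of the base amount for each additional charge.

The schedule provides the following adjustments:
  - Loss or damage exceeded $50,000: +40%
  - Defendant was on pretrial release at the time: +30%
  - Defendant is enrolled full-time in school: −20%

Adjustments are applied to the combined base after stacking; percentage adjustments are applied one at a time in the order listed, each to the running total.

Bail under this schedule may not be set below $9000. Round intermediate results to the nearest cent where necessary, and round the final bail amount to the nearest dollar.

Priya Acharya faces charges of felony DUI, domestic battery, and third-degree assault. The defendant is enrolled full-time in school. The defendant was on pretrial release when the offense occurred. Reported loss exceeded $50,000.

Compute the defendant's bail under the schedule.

$240269

Base amounts from the schedule: felony DUI $41000; domestic battery $125000; third-degree assault $25700.
Stacking rule: highest base plus 60% of each additional charge. Highest is domestic battery at $125000. Additional: $41000 × 60% = $24600; $25700 × 60% = $15420. Combined base = $125000 + $40020 = $165020.
Loss or damage exceeded $50,000 (+40%): $165020 × 1.4 = $231028.
Defendant was on pretrial release at the time (+30%): $231028 × 1.3 = $300336.40.
Defendant is enrolled full-time in school (−20%): $300336.40 × 0.8 = $240269.12.
$240269.12 is at or above the $9000 minimum.
Rounded to the nearest dollar: $240269.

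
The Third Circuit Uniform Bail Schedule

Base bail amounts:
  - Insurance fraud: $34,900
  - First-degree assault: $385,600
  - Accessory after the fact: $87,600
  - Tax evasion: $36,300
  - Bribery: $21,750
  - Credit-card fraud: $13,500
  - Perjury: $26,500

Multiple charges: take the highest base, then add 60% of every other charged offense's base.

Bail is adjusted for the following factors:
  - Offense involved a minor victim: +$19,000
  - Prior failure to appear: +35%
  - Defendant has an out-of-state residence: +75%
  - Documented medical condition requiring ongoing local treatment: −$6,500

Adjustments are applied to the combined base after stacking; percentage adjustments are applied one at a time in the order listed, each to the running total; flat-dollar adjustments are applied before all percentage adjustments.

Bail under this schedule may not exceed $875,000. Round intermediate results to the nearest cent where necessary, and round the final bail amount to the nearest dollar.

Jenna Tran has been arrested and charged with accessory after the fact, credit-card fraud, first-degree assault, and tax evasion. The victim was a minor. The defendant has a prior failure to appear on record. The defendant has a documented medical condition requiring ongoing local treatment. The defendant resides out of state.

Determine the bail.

Base amounts from the schedule: accessory after the fact $87,600; credit-card fraud $13,500; first-degree assault $385,600; tax evasion $36,300.
Stacking rule: highest base plus 60% of each additional charge. Highest is first-degree assault at $385,600. Additional: $87,600 × 60% = $52,560; $13,500 × 60% = $8,100; $36,300 × 60% = $21,780. Combined base = $385,600 + $82,440 = $468,040.
Offense involved a minor victim (+$19,000 flat): $468,040 + $19,000 = $487,040.
Documented medical condition requiring ongoing local treatment (−$6,500 flat): $487,040 − $6,500 = $480,540.
Prior failure to appear (+35%): $480,540 × 1.35 = $648,729.
Defendant has an out-of-state residence (+75%): $648,729 × 1.75 = $1,135,275.75.
Result $1,135,275.75 exceeds the maximum of $875,000; bail is capped at $875,000.

$875,000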